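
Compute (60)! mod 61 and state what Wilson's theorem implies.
(60)! mod 61 = 60. Since this equals -1 mod 61, Wilson confirms 61 is prime.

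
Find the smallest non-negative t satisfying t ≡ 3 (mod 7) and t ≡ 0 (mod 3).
M = 7 × 3 = 21. M₁ = 3, y₁ ≡ 5 (mod 7). M₂ = 7, y₂ ≡ 1 (mod 3). t = 3×3×5 + 0×7×1 ≡ 3 (mod 21)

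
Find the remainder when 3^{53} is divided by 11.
By Fermat: 3^{10} ≡ 1 mod 11. 53 = 5×10 + 3. So 3^{53} ≡ 3^{3} ≡ 5 mod 11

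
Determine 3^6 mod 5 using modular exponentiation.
Using Fermat: 3^{4} ≡ 1 mod 5. 6 ≡ 2 mod 4. So 3^{6} ≡ 3^{2} ≡ 4 mod 5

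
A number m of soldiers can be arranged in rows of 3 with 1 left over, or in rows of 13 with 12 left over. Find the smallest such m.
M = 3 × 13 = 39. M₁ = 13, y₁ ≡ 1 (mod 3). M₂ = 3, y₂ ≡ 9 (mod 13). m = 1×13×1 + 12×3×9 ≡ 25 (mod 39)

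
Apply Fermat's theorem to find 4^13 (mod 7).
By Fermat: 4^{6} ≡ 1 (mod 7). 13 = 2×6 + 1. So 4^{13} ≡ 4^{1} ≡ 4 (mod 7)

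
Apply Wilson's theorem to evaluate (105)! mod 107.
(106)! = (105)! × (106) ≡ -1 mod 107. So (105)! ≡ -1 × (106)^(-1) ≡ (-1)×(-1) = 1 mod 107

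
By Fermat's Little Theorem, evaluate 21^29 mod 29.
By Fermat: 21^{28} ≡ 1 mod 29. So 21^{29} = 21^{28} · 21^{1} ≡ 21^{1} ≡ 21 mod 29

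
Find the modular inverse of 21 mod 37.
Since 37 is prime, by Fermat 21^(-1) ≡ 21^{35} ≡ 30 (mod 37). Verify: 21 × 30 = 630 ≡ 1 (mod 37)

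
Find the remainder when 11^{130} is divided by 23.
By Fermat: 11^{22} ≡ 1 mod 23. 130 = 5×22 + 20. So 11^{130} ≡ 11^{20} ≡ 4 mod 23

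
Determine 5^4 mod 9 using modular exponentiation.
5^{4} = 625 ≡ 4 mod 9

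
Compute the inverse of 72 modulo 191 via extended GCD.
Extended GCD: 72(-61) + 191(23) = 1. So 72^(-1) ≡ -61 ≡ 130 mod 191. Verify: 72 × 130 = 9360 ≡ 1 mod 191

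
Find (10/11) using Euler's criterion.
(10/11) = 10^{5} mod 11 = -1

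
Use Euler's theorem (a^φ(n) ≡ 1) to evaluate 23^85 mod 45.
By Euler: 23^{24} ≡ 1 mod 45 since gcd(23, 45) = 1. 85 = 3×24 + 13. So 23^{85} ≡ 23^{13} ≡ 23 mod 45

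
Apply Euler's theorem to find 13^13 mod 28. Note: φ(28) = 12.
By Euler: 13^{12} ≡ 1 mod 28 since gcd(13, 28) = 1. 13 = 1×12 + 1. So 13^{13} ≡ 13^{1} ≡ 13 mod 28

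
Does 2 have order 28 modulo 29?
ord_29(2) divides 28. For each prime q|28: 2^{14}≡28, 2^{4}≡16, none ≡ 1. So 2 has order 28 and is a primitive root mod 29.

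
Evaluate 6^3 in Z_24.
6^{3} = 216 ≡ 0 (mod 24)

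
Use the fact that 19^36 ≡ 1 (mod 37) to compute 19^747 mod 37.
By Fermat: 19^{36} ≡ 1 (mod 37). 747 ≡ 27 (mod 36). So 19^{747} ≡ 19^{27} ≡ 31 (mod 37)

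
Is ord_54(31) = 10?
Powers of 31 mod 54: 31^1≡31, 31^2≡43, 31^3≡37, 31^4≡13, 31^5≡25, 31^6≡19, 31^7≡49, 31^8≡7, 31^9≡1. Already 31^9≡1, so the order is 9 < 10. No, the actual order is 9.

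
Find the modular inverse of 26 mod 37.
Since 37 is prime, by Fermat 26^(-1) ≡ 26^{35} ≡ 10 mod 37. Verify: 26 × 10 = 260 ≡ 1 mod 37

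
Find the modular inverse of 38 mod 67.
Since 67 is prime, by Fermat 38^(-1) ≡ 38^{65} ≡ 30 (mod 67). Verify: 38 × 30 = 1140 ≡ 1 (mod 67)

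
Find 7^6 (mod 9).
By repeated squaring (mod 9): 7^{1}≡7, 7^{2}≡4, 7^{4}≡7. Then 7^{6} = 7^{4+2} ≡ 7 × 4 ≡ 1 (mod 9)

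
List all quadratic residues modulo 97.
Squares in Z_97*: {1, 2, 3, 4, 6, 8, 9, 11, 12, 16, 18, 22, 24, 25, 27, 31, 32, 33, 35, 36, 43, 44, 47, 48, 49, 50, 53, 54, 61, 62, 64, 65, 66, 70, 72, 73, 75, 79, 81, 85, 86, 88, 89, 91, 93, 94, 95, 96}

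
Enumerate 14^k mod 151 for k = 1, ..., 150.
14^1, 14^2, ..., 14^{150} mod 151: [14, 45, 26, 62, 113, 72, 102, 69, 60, 85, 133, 50, 96, 136, 92, 80, 63, 127, 117, 128, 131, 22, 6, 84, 119, 5, 70, 74, 130, 8, 112, 58, 57, 43, 149, 123, 61, 99, 27, 76, 7, 98, 13, 31, 132, 36, 51, 110, 30, 118, 142, 25, 48, 68, 46, 40, 107, 139, 134, 64, 141, 11, 3, 42, 135, 78, 35, 37, 65, 4, 56, 29, 104, 97, 150, 137, 106, 125, 89, 38, 79, 49, 82, 91, 66, 18, 101, 55, 15, 59, 71, 88, 24, 34, 23, 20, 129, 145, 67, 32, 146, 81, 77, 21, 143, 39, 93, 94, 108, 2, 28, 90, 52, 124, 75, 144, 53, 138, 120, 19, 115, 100, 41, 121, 33, 9, 126, 103, 83, 105, 111, 44, 12, 17, 87, 10, 140, 148, 109, 16, 73, 116, 114, 86, 147, 95, 122, 47, 54, 1]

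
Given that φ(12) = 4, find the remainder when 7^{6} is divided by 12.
By Euler: 7^{4} ≡ 1 (mod 12) since gcd(7, 12) = 1. 6 = 1×4 + 2. So 7^{6} ≡ 7^{2} ≡ 1 (mod 12)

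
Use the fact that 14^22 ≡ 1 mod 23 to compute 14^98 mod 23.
By Fermat: 14^{22} ≡ 1 mod 23. 98 = 4×22 + 10. So 14^{98} ≡ 14^{10} ≡ 18 mod 23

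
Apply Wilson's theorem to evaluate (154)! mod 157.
(156)! = (154)! × (155) × (156) ≡ -1 (mod 157). So (154)! ≡ -1 × [(156)(155)]^(-1) ≡ 78 (mod 157)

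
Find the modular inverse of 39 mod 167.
Since 167 is prime, by Fermat 39^(-1) ≡ 39^{165} ≡ 30 (mod 167). Verify: 39 × 30 = 1170 ≡ 1 (mod 167)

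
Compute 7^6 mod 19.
By repeated squaring (mod 19): 7^{1}≡7, 7^{2}≡11, 7^{4}≡7. Then 7^{6} = 7^{4+2} ≡ 7 × 11 ≡ 1 (mod 19)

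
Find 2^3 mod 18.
2^{3} = 8 ≡ 8 mod 18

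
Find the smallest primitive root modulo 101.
g = 2. Powers: [2, 4, 8, 16, 32, 64, 27, 54, ...] generates all 100 non-zero residues.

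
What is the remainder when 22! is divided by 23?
By Wilson's theorem, (22)! ≡ -1 ≡ 22 mod 23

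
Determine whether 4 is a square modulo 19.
By Euler's criterion: 4^{9} ≡ 1 mod 19. Since this equals 1, 4 is a QR.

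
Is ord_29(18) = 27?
Powers of 18 mod 29: 18^1≡18, 18^2≡5, 18^3≡3, 18^4≡25, 18^5≡15, 18^6≡9, 18^7≡17, 18^8≡16, 18^9≡27, 18^10≡22, 18^11≡19, 18^12≡23, 18^13≡8, 18^14≡28, 18^15≡11, 18^16≡24, 18^17≡26, 18^18≡4, 18^19≡14, 18^20≡20, 18^21≡12, 18^22≡13, 18^23≡2, 18^24≡7, 18^25≡10, 18^26≡6, 18^27≡21, 18^28≡1. 18^27≡21≢1, so ord ≠ 27. No, the actual order is 28.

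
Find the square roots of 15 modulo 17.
The square roots of 15 mod 17 are 7 and 10. Verify: 7² = 49 ≡ 15 mod 17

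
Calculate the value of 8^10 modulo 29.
By repeated squaring (mod 29): 8^{1}≡8, 8^{2}≡6, 8^{4}≡7, 8^{8}≡20. Then 8^{10} = 8^{8+2} ≡ 20 × 6 ≡ 4 (mod 29)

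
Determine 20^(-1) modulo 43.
Since 43 is prime, by Fermat 20^(-1) ≡ 20^{41} ≡ 28 mod 43. Verify: 20 × 28 = 560 ≡ 1 mod 43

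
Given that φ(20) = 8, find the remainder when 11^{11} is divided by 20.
By Euler: 11^{8} ≡ 1 (mod 20) since gcd(11, 20) = 1. 11 = 1×8 + 3. So 11^{11} ≡ 11^{3} ≡ 11 (mod 20)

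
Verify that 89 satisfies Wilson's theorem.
(88)! mod 89 = 88. Since this equals -1 (mod 89), Wilson confirms 89 is prime.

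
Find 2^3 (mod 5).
2^{3} = 8 ≡ 3 (mod 5)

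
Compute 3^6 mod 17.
By repeated squaring mod 17: 3^{1}≡3, 3^{2}≡9, 3^{4}≡13. Then 3^{6} = 3^{4+2} ≡ 13 × 9 ≡ 15 mod 17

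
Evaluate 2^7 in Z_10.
By repeated squaring (mod 10): 2^{1}≡2, 2^{2}≡4, 2^{4}≡6. Then 2^{7} = 2^{4+2+1} ≡ 6 × 4 × 2 ≡ 8 (mod 10)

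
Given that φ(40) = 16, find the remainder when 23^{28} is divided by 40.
By Euler: 23^{16} ≡ 1 mod 40 since gcd(23, 40) = 1. 28 = 1×16 + 12. So 23^{28} ≡ 23^{12} ≡ 1 mod 40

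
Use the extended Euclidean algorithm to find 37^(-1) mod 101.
Extended GCD: 37(-30) + 101(11) = 1. So 37^(-1) ≡ -30 ≡ 71 mod 101. Verify: 37 × 71 = 2627 ≡ 1 mod 101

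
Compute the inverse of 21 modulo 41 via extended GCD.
Extended GCD: 21(2) + 41(-1) = 1. So 21^(-1) ≡ 2 (mod 41). Verify: 21 × 2 = 42 ≡ 1 (mod 41)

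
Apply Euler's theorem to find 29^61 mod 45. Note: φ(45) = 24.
By Euler: 29^{24} ≡ 1 mod 45 since gcd(29, 45) = 1. 61 = 2×24 + 13. So 29^{61} ≡ 29^{13} ≡ 29 mod 45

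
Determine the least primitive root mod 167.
g = 5. Powers: [5, 25, 125, 124, 119, 94, 136, 12, ...] generates all 166 non-zero residues.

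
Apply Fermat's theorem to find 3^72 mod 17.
By Fermat: 3^{16} ≡ 1 mod 17. 72 = 4×16 + 8. So 3^{72} ≡ 3^{8} ≡ 16 mod 17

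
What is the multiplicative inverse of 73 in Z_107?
Since 107 is prime, by Fermat 73^(-1) ≡ 73^{105} ≡ 22 (mod 107). Verify: 73 × 22 = 1606 ≡ 1 (mod 107)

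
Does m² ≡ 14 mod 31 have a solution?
By Euler's criterion: 14^{15} ≡ 1 mod 31. Since this equals 1, 14 is a QR.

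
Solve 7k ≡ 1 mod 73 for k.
Since 73 is prime, by Fermat 7^(-1) ≡ 7^{71} ≡ 21 mod 73. Verify: 7 × 21 = 147 ≡ 1 mod 73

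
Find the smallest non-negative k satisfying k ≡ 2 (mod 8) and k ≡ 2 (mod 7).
M = 8 × 7 = 56. M₁ = 7, y₁ ≡ 7 (mod 8). M₂ = 8, y₂ ≡ 1 (mod 7). k = 2×7×7 + 2×8×1 ≡ 2 (mod 56)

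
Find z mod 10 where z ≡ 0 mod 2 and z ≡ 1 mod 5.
M = 2 × 5 = 10. M₁ = 5, y₁ ≡ 1 mod 2. M₂ = 2, y₂ ≡ 3 mod 5. z = 0×5×1 + 1×2×3 ≡ 6 mod 10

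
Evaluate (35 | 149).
(35/149) = 35^{74} mod 149 = 1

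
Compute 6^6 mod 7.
Using Fermat: 6^{6} ≡ 1 mod 7. 6 ≡ 0 mod 6. So 6^{6} ≡ 6^{0} ≡ 1 mod 7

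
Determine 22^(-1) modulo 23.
Since 23 is prime, by Fermat 22^(-1) ≡ 22^{21} ≡ 22 mod 23. Verify: 22 × 22 = 484 ≡ 1 mod 23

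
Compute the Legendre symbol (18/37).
(18/37) = 18^{18} mod 37 = -1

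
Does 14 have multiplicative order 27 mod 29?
Powers of 14 mod 29: 14^1≡14, 14^2≡22, 14^3≡18, 14^4≡20, 14^5≡19, 14^6≡5, 14^7≡12, 14^8≡23, 14^9≡3, 14^10≡13, 14^11≡8, 14^12≡25, 14^13≡2, 14^14≡28, 14^15≡15, 14^16≡7, 14^17≡11, 14^18≡9, 14^19≡10, 14^20≡24, 14^21≡17, 14^22≡6, 14^23≡26, 14^24≡16, 14^25≡21, 14^26≡4, 14^27≡27, 14^28≡1. 14^27≡27≢1, so ord ≠ 27. No, the actual order is 28.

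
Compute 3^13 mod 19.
By repeated squaring mod 19: 3^{1}≡3, 3^{2}≡9, 3^{4}≡5, 3^{8}≡6. Then 3^{13} = 3^{8+4+1} ≡ 6 × 5 × 3 ≡ 14 mod 19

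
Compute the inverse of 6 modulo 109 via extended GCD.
Extended GCD: 6(-18) + 109(1) = 1. So 6^(-1) ≡ -18 ≡ 91 mod 109. Verify: 6 × 91 = 546 ≡ 1 mod 109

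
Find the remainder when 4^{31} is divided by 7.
By Fermat: 4^{6} ≡ 1 mod 7. 31 = 5×6 + 1. So 4^{31} ≡ 4^{1} ≡ 4 mod 7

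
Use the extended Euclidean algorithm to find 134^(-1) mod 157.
Extended GCD: 134(-41) + 157(35) = 1. So 134^(-1) ≡ -41 ≡ 116 (mod 157). Verify: 134 × 116 = 15544 ≡ 1 (mod 157)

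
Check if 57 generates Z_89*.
57^{22} ≡ 1 mod 89 and 22 < 88, so ord_89(57) = 22 ≠ 88 and 57 is not a primitive root.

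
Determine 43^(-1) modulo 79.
Since 79 is prime, by Fermat 43^(-1) ≡ 43^{77} ≡ 68 mod 79. Verify: 43 × 68 = 2924 ≡ 1 mod 79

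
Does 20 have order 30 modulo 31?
20^{15} ≡ 1 (mod 31) and 15 < 30, so ord_31(20) = 15 ≠ 30 and 20 is not a primitive root.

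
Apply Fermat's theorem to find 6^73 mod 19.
By Fermat: 6^{18} ≡ 1 mod 19. 73 = 4×18 + 1. So 6^{73} ≡ 6^{1} ≡ 6 mod 19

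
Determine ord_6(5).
Powers of 5 mod 6: 5^1≡5, 5^2≡1. Order = 2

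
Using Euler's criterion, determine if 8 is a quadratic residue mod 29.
By Euler's criterion: 8^{14} ≡ 28 mod 29. Since this equals -1 (≡ 28), 8 is not a QR.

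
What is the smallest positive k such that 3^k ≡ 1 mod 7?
Powers of 3 mod 7: 3^1≡3, 3^2≡2, 3^3≡6, 3^4≡4, 3^5≡5, 3^6≡1. Order = 6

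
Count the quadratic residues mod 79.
Exactly half the non-zero residues mod a prime are QRs: (79-1)/2 = 39.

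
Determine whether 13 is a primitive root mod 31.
ord_31(13) divides 30. For each prime q|30: 13^{15}≡30, 13^{10}≡5, 13^{6}≡16, none ≡ 1. So 13 has order 30 and is a primitive root mod 31.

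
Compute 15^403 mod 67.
Using Fermat: 15^{66} ≡ 1 (mod 67). 403 ≡ 7 (mod 66). So 15^{403} ≡ 15^{7} ≡ 62 (mod 67)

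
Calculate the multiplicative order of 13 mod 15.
Powers of 13 mod 15: 13^1≡13, 13^2≡4, 13^3≡7, 13^4≡1. Order = 4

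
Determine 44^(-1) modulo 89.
Since 89 is prime, by Fermat 44^(-1) ≡ 44^{87} ≡ 87 mod 89. Verify: 44 × 87 = 3828 ≡ 1 mod 89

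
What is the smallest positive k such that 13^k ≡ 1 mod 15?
Powers of 13 mod 15: 13^1≡13, 13^2≡4, 13^3≡7, 13^4≡1. ord_15(13) = 4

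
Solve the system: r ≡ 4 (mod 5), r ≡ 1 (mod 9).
M = 5 × 9 = 45. M₁ = 9, y₁ ≡ 4 (mod 5). M₂ = 5, y₂ ≡ 2 (mod 9). r = 4×9×4 + 1×5×2 ≡ 19 (mod 45)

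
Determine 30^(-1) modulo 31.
Since 31 is prime, by Fermat 30^(-1) ≡ 30^{29} ≡ 30 mod 31. Verify: 30 × 30 = 900 ≡ 1 mod 31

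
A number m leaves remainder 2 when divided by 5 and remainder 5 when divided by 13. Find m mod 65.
M = 5 × 13 = 65. M₁ = 13, y₁ ≡ 2 mod 5. M₂ = 5, y₂ ≡ 8 mod 13. m = 2×13×2 + 5×5×8 ≡ 57 mod 65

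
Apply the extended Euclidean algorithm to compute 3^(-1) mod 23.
Extended GCD: 3(8) + 23(-1) = 1. So 3^(-1) ≡ 8 (mod 23). Verify: 3 × 8 = 24 ≡ 1 (mod 23)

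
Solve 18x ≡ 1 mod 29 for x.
Since 29 is prime, by Fermat 18^(-1) ≡ 18^{27} ≡ 21 mod 29. Verify: 18 × 21 = 378 ≡ 1 mod 29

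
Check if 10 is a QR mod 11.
By Euler's criterion: 10^{5} ≡ 10 (mod 11). Since this equals -1 (≡ 10), 10 is not a QR.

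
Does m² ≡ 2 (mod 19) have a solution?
By Euler's criterion: 2^{9} ≡ 18 (mod 19). Since this equals -1 (≡ 18), 2 is not a QR.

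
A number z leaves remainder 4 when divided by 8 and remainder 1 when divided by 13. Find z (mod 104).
M = 8 × 13 = 104. M₁ = 13, y₁ ≡ 5 (mod 8). M₂ = 8, y₂ ≡ 5 (mod 13). z = 4×13×5 + 1×8×5 ≡ 92 (mod 104)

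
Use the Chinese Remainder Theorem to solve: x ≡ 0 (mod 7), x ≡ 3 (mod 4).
M = 7 × 4 = 28. M₁ = 4, y₁ ≡ 2 (mod 7). M₂ = 7, y₂ ≡ 3 (mod 4). x = 0×4×2 + 3×7×3 ≡ 7 (mod 28)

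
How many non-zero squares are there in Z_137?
For prime 137, there are (p-1)/2 = (137-1)/2 = 68 quadratic residues (excluding 0).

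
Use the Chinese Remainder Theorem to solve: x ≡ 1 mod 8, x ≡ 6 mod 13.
M = 8 × 13 = 104. M₁ = 13, y₁ ≡ 5 mod 8. M₂ = 8, y₂ ≡ 5 mod 13. x = 1×13×5 + 6×8×5 ≡ 97 mod 104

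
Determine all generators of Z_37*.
There are φ(36) = 12 primitive roots mod 37: {2, 5, 13, 15, 17, 18, 19, 20, 22, 24, 32, 35}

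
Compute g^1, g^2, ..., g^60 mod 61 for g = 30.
30^1, 30^2, ..., 30^{60} mod 61: [30, 46, 38, 42, 40, 41, 10, 56, 33, 14, 54, 34, 44, 39, 11, 25, 18, 52, 35, 13, 24, 49, 6, 58, 32, 45, 8, 57, 2, 60, 31, 15, 23, 19, 21, 20, 51, 5, 28, 47, 7, 27, 17, 22, 50, 36, 43, 9, 26, 48, 37, 12, 55, 3, 29, 16, 53, 4, 59, 1]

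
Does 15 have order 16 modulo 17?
15^{8} ≡ 1 mod 17 and 8 < 16, so ord_17(15) = 8 ≠ 16 and 15 is not a primitive root.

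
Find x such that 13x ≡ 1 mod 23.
Since 23 is prime, by Fermat 13^(-1) ≡ 13^{21} ≡ 16 mod 23. Verify: 13 × 16 = 208 ≡ 1 mod 23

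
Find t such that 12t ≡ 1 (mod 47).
Since 47 is prime, by Fermat 12^(-1) ≡ 12^{45} ≡ 4 (mod 47). Verify: 12 × 4 = 48 ≡ 1 (mod 47)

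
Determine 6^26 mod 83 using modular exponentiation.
By repeated squaring mod 83: 6^{1}≡6, 6^{2}≡36, 6^{4}≡51, 6^{8}≡28, 6^{16}≡37. Then 6^{26} = 6^{16+8+2} ≡ 37 × 28 × 36 ≡ 29 mod 83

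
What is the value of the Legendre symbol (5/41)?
(5/41) = 5^{20} mod 41 = 1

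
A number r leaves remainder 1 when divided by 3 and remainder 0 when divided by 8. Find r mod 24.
M = 3 × 8 = 24. M₁ = 8, y₁ ≡ 2 mod 3. M₂ = 3, y₂ ≡ 3 mod 8. r = 1×8×2 + 0×3×3 ≡ 16 mod 24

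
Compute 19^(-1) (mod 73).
Since 73 is prime, by Fermat 19^(-1) ≡ 19^{71} ≡ 50 (mod 73). Verify: 19 × 50 = 950 ≡ 1 (mod 73)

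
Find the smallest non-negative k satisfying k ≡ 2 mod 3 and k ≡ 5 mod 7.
M = 3 × 7 = 21. M₁ = 7, y₁ ≡ 1 mod 3. M₂ = 3, y₂ ≡ 5 mod 7. k = 2×7×1 + 5×3×5 ≡ 5 mod 21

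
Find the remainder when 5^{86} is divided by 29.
By Fermat: 5^{28} ≡ 1 mod 29. 86 = 3×28 + 2. So 5^{86} ≡ 5^{2} ≡ 25 mod 29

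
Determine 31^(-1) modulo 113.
Since 113 is prime, by Fermat 31^(-1) ≡ 31^{111} ≡ 62 (mod 113). Verify: 31 × 62 = 1922 ≡ 1 (mod 113)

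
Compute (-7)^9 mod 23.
By repeated squaring mod 23: (-7)^{1}≡16, (-7)^{2}≡3, (-7)^{4}≡9, (-7)^{8}≡12. Then (-7)^{9} = (-7)^{8+1} ≡ 12 × 16 ≡ 8 mod 23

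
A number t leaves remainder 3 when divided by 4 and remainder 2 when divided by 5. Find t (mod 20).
M = 4 × 5 = 20. M₁ = 5, y₁ ≡ 1 (mod 4). M₂ = 4, y₂ ≡ 4 (mod 5). t = 3×5×1 + 2×4×4 ≡ 7 (mod 20)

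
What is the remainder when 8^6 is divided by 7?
Using Fermat: 8^{6} ≡ 1 mod 7. 6 ≡ 0 mod 6. So 8^{6} ≡ 8^{0} ≡ 1 mod 7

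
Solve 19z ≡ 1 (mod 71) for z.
Since 71 is prime, by Fermat 19^(-1) ≡ 19^{69} ≡ 15 (mod 71). Verify: 19 × 15 = 285 ≡ 1 (mod 71)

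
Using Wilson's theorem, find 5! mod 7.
(6)! = (5)! × (6) ≡ -1 mod 7. So (5)! ≡ -1 × (6)^(-1) ≡ (-1)×(-1) = 1 mod 7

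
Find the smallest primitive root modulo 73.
g = 5. Powers: [5, 25, 52, 41, 59, 3, 15, 2, 10, 50, ...] generates all 72 non-zero residues.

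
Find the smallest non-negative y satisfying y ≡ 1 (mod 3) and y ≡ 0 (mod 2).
M = 3 × 2 = 6. M₁ = 2, y₁ ≡ 2 (mod 3). M₂ = 3, y₂ ≡ 1 (mod 2). y = 1×2×2 + 0×3×1 ≡ 4 (mod 6)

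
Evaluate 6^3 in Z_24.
6^{3} = 216 ≡ 0 (mod 24)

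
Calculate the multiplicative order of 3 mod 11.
Powers of 3 mod 11: 3^1≡3, 3^2≡9, 3^3≡5, 3^4≡4, 3^5≡1. ord_11(3) = 5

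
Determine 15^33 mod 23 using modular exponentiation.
Using Fermat: 15^{22} ≡ 1 mod 23. 33 ≡ 11 mod 22. So 15^{33} ≡ 15^{11} ≡ 22 mod 23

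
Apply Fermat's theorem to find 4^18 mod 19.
By Fermat's Little Theorem, 4^{18} ≡ 1 mod 19 since 19 is prime and gcd(4, 19) = 1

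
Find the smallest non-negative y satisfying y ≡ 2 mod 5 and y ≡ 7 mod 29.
M = 5 × 29 = 145. M₁ = 29, y₁ ≡ 4 mod 5. M₂ = 5, y₂ ≡ 6 mod 29. y = 2×29×4 + 7×5×6 ≡ 7 mod 145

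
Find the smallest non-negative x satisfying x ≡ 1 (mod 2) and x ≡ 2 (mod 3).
M = 2 × 3 = 6. M₁ = 3, y₁ ≡ 1 (mod 2). M₂ = 2, y₂ ≡ 2 (mod 3). x = 1×3×1 + 2×2×2 ≡ 5 (mod 6)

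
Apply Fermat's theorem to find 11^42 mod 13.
By Fermat: 11^{12} ≡ 1 mod 13. 42 = 3×12 + 6. So 11^{42} ≡ 11^{6} ≡ 12 mod 13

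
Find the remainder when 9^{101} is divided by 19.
By Fermat: 9^{18} ≡ 1 (mod 19). 101 = 5×18 + 11. So 9^{101} ≡ 9^{11} ≡ 5 (mod 19)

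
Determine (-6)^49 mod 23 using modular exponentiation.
Using Fermat: (-6)^{22} ≡ 1 (mod 23). 49 ≡ 5 (mod 22). So (-6)^{49} ≡ (-6)^{5} ≡ 21 (mod 23)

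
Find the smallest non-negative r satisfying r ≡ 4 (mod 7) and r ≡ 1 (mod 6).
M = 7 × 6 = 42. M₁ = 6, y₁ ≡ 6 (mod 7). M₂ = 7, y₂ ≡ 1 (mod 6). r = 4×6×6 + 1×7×1 ≡ 25 (mod 42)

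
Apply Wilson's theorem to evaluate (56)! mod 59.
(58)! = (56)! × (57) × (58) ≡ -1 mod 59. So (56)! ≡ -1 × [(58)(57)]^(-1) ≡ 29 mod 59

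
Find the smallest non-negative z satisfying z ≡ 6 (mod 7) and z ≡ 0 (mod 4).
M = 7 × 4 = 28. M₁ = 4, y₁ ≡ 2 (mod 7). M₂ = 7, y₂ ≡ 3 (mod 4). z = 6×4×2 + 0×7×3 ≡ 20 (mod 28)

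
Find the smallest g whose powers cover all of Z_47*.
g = 5. For each prime q|46: 5^{23}≡46, 5^{2}≡25, none ≡ 1, so ord_47(5) = 46 and 5 is a primitive root.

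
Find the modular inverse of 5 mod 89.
Since 89 is prime, by Fermat 5^(-1) ≡ 5^{87} ≡ 18 mod 89. Verify: 5 × 18 = 90 ≡ 1 mod 89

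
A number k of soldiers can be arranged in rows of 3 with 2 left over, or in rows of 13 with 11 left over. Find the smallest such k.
M = 3 × 13 = 39. M₁ = 13, y₁ ≡ 1 (mod 3). M₂ = 3, y₂ ≡ 9 (mod 13). k = 2×13×1 + 11×3×9 ≡ 11 (mod 39)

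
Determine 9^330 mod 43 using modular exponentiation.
Using Fermat: 9^{42} ≡ 1 mod 43. 330 ≡ 36 mod 42. So 9^{330} ≡ 9^{36} ≡ 11 mod 43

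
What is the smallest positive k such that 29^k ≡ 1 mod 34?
Powers of 29 mod 34: 29^1≡29, 29^2≡25, 29^3≡11, 29^4≡13, 29^5≡3, 29^6≡19, 29^7≡7, 29^8≡33, 29^9≡5, 29^10≡9, 29^11≡23, 29^12≡21, 29^13≡31, 29^14≡15, 29^15≡27, 29^16≡1. So the order of 29 is 16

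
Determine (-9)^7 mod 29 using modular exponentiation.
By repeated squaring mod 29: (-9)^{1}≡20, (-9)^{2}≡23, (-9)^{4}≡7. Then (-9)^{7} = (-9)^{4+2+1} ≡ 7 × 23 × 20 ≡ 1 mod 29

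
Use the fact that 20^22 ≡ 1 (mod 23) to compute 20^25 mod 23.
By Fermat: 20^{22} ≡ 1 (mod 23). So 20^{25} = 20^{22} · 20^{3} ≡ 20^{3} ≡ 19 (mod 23)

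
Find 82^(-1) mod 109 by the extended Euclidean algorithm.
Extended GCD: 82(4) + 109(-3) = 1. So 82^(-1) ≡ 4 mod 109. Verify: 82 × 4 = 328 ≡ 1 mod 109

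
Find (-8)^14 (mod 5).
Using Fermat: (-8)^{4} ≡ 1 (mod 5). 14 ≡ 2 (mod 4). So (-8)^{14} ≡ (-8)^{2} ≡ 4 (mod 5)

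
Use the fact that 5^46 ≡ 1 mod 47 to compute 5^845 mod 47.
By Fermat: 5^{46} ≡ 1 mod 47. 845 ≡ 17 mod 46. So 5^{845} ≡ 5^{17} ≡ 38 mod 47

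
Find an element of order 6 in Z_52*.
49 has order 6 mod 52 since 49^{6} ≡ 1 (mod 52) and no smaller power works.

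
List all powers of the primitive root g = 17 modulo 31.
17^1, 17^2, ..., 17^{30} mod 31: [17, 10, 15, 7, 26, 8, 12, 18, 27, 25, 22, 2, 3, 20, 30, 14, 21, 16, 24, 5, 23, 19, 13, 4, 6, 9, 29, 28, 11, 1]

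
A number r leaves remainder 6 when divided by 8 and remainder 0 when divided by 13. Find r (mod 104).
M = 8 × 13 = 104. M₁ = 13, y₁ ≡ 5 (mod 8). M₂ = 8, y₂ ≡ 5 (mod 13). r = 6×13×5 + 0×8×5 ≡ 78 (mod 104)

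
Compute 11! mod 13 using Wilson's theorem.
(12)! = (11)! × (12) ≡ -1 mod 13. So (11)! ≡ -1 × (12)^(-1) ≡ (-1)×(-1) = 1 mod 13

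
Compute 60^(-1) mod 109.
Since 109 is prime, by Fermat 60^(-1) ≡ 60^{107} ≡ 20 mod 109. Verify: 60 × 20 = 1200 ≡ 1 mod 109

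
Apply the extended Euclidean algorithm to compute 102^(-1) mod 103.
Extended GCD: 102(-1) + 103(1) = 1. So 102^(-1) ≡ -1 ≡ 102 mod 103. Verify: 102 × 102 = 10404 ≡ 1 mod 103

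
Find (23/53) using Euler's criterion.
(23/53) = 23^{26} mod 53 = -1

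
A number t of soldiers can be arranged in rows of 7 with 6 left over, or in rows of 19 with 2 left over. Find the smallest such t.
M = 7 × 19 = 133. M₁ = 19, y₁ ≡ 3 (mod 7). M₂ = 7, y₂ ≡ 11 (mod 19). t = 6×19×3 + 2×7×11 ≡ 97 (mod 133)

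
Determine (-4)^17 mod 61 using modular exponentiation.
By repeated squaring mod 61: (-4)^{1}≡57, (-4)^{2}≡16, (-4)^{4}≡12, (-4)^{8}≡22, (-4)^{16}≡57. Then (-4)^{17} = (-4)^{16+1} ≡ 57 × 57 ≡ 16 mod 61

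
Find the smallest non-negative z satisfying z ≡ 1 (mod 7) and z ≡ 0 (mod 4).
M = 7 × 4 = 28. M₁ = 4, y₁ ≡ 2 (mod 7). M₂ = 7, y₂ ≡ 3 (mod 4). z = 1×4×2 + 0×7×3 ≡ 8 (mod 28)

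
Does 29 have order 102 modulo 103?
29^{51} ≡ 1 mod 103 and 51 < 102, so ord_103(29) = 51 ≠ 102 and 29 is not a primitive root.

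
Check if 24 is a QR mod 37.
By Euler's criterion: 24^{18} ≡ 36 mod 37. Since this equals -1 (≡ 36), 24 is not a QR.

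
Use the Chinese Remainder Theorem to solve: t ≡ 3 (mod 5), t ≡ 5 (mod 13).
M = 5 × 13 = 65. M₁ = 13, y₁ ≡ 2 (mod 5). M₂ = 5, y₂ ≡ 8 (mod 13). t = 3×13×2 + 5×5×8 ≡ 18 (mod 65)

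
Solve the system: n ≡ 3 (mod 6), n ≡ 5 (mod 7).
M = 6 × 7 = 42. M₁ = 7, y₁ ≡ 1 (mod 6). M₂ = 6, y₂ ≡ 6 (mod 7). n = 3×7×1 + 5×6×6 ≡ 33 (mod 42)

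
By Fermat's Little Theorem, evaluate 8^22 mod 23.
By Fermat's Little Theorem, 8^{22} ≡ 1 mod 23 since 23 is prime and gcd(8, 23) = 1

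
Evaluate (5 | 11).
(5/11) = 5^{5} mod 11 = 1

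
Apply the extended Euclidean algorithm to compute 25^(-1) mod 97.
Extended GCD: 25(-31) + 97(8) = 1. So 25^(-1) ≡ -31 ≡ 66 (mod 97). Verify: 25 × 66 = 1650 ≡ 1 (mod 97)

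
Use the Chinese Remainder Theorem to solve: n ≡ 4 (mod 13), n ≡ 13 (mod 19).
M = 13 × 19 = 247. M₁ = 19, y₁ ≡ 11 (mod 13). M₂ = 13, y₂ ≡ 3 (mod 19). n = 4×19×11 + 13×13×3 ≡ 108 (mod 247)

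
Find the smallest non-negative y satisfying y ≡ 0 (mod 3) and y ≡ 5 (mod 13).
M = 3 × 13 = 39. M₁ = 13, y₁ ≡ 1 (mod 3). M₂ = 3, y₂ ≡ 9 (mod 13). y = 0×13×1 + 5×3×9 ≡ 18 (mod 39)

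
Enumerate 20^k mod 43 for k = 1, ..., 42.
20^1, 20^2, ..., 20^{42} mod 43: [20, 13, 2, 40, 26, 4, 37, 9, 8, 31, 18, 16, 19, 36, 32, 38, 29, 21, 33, 15, 42, 23, 30, 41, 3, 17, 39, 6, 34, 35, 12, 25, 27, 24, 7, 11, 5, 14, 22, 10, 28, 1]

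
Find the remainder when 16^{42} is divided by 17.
By Fermat: 16^{16} ≡ 1 mod 17. 42 = 2×16 + 10. So 16^{42} ≡ 16^{10} ≡ 1 mod 17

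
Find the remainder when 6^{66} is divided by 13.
By Fermat: 6^{12} ≡ 1 mod 13. 66 = 5×12 + 6. So 6^{66} ≡ 6^{6} ≡ 12 mod 13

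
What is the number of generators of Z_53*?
Number of primitive roots mod 53 = φ(p-1) = φ(52) = 24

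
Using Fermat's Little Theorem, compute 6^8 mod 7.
By Fermat: 6^{6} ≡ 1 mod 7. So 6^{8} = 6^{6} · 6^{2} ≡ 6^{2} ≡ 1 mod 7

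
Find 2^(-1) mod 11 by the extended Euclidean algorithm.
Extended GCD: 2(-5) + 11(1) = 1. So 2^(-1) ≡ -5 ≡ 6 mod 11. Verify: 2 × 6 = 12 ≡ 1 mod 11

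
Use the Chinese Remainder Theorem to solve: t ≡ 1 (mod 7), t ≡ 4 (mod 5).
M = 7 × 5 = 35. M₁ = 5, y₁ ≡ 3 (mod 7). M₂ = 7, y₂ ≡ 3 (mod 5). t = 1×5×3 + 4×7×3 ≡ 29 (mod 35)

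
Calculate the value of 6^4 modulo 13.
6^{4} = 1296 ≡ 9 (mod 13)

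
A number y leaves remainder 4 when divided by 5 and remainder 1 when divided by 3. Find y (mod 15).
M = 5 × 3 = 15. M₁ = 3, y₁ ≡ 2 (mod 5). M₂ = 5, y₂ ≡ 2 (mod 3). y = 4×3×2 + 1×5×2 ≡ 4 (mod 15)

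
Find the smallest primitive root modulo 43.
g = 3. For each prime q|42: 3^{21}≡42, 3^{14}≡36, 3^{6}≡41, none ≡ 1, so ord_43(3) = 42 and 3 is a primitive root.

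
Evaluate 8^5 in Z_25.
By repeated squaring mod 25: 8^{1}≡8, 8^{2}≡14, 8^{4}≡21. Then 8^{5} = 8^{4+1} ≡ 21 × 8 ≡ 18 mod 25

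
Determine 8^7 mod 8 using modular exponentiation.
By repeated squaring (mod 8): 8^{1}≡0, 8^{2}≡0, 8^{4}≡0. Then 8^{7} = 8^{4+2+1} ≡ 0 × 0 × 0 ≡ 0 (mod 8)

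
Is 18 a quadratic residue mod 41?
By Euler's criterion: 18^{20} ≡ 1 (mod 41). Since this equals 1, 18 is a QR.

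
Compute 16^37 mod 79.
By repeated squaring (mod 79): 16^{1}≡16, 16^{2}≡19, 16^{4}≡45, 16^{8}≡50, 16^{16}≡51, 16^{32}≡73. Then 16^{37} = 16^{32+4+1} ≡ 73 × 45 × 16 ≡ 25 (mod 79)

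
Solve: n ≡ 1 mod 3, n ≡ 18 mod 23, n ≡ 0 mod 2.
M = 3 × 23 × 2 = 138. M₁ = 46, y₁ ≡ 1 mod 3. M₂ = 6, y₂ ≡ 4 mod 23. M₃ = 69, y₃ ≡ 1 mod 2. n = 1×46×1 + 18×6×4 + 0×69×1 ≡ 64 mod 138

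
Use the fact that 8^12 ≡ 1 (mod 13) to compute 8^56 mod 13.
By Fermat: 8^{12} ≡ 1 (mod 13). 56 = 4×12 + 8. So 8^{56} ≡ 8^{8} ≡ 1 (mod 13)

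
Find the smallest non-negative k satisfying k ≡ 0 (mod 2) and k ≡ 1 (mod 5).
M = 2 × 5 = 10. M₁ = 5, y₁ ≡ 1 (mod 2). M₂ = 2, y₂ ≡ 3 (mod 5). k = 0×5×1 + 1×2×3 ≡ 6 (mod 10)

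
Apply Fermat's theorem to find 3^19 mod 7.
By Fermat: 3^{6} ≡ 1 mod 7. 19 = 3×6 + 1. So 3^{19} ≡ 3^{1} ≡ 3 mod 7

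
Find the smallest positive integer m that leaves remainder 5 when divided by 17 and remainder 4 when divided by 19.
M = 17 × 19 = 323. M₁ = 19, y₁ ≡ 9 mod 17. M₂ = 17, y₂ ≡ 9 mod 19. m = 5×19×9 + 4×17×9 ≡ 175 mod 323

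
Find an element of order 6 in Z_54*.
17 has order 6 mod 54 since 17^{6} ≡ 1 mod 54 and no smaller power works.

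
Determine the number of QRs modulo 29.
Exactly half the non-zero residues mod a prime are QRs: (29-1)/2 = 14.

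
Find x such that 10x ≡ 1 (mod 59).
Since 59 is prime, by Fermat 10^(-1) ≡ 10^{57} ≡ 6 (mod 59). Verify: 10 × 6 = 60 ≡ 1 (mod 59)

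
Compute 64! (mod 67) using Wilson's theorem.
(66)! = (64)! × (65) × (66) ≡ -1 (mod 67). So (64)! ≡ -1 × [(66)(65)]^(-1) ≡ 33 (mod 67)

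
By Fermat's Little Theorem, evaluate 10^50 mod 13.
By Fermat: 10^{12} ≡ 1 mod 13. 50 = 4×12 + 2. So 10^{50} ≡ 10^{2} ≡ 9 mod 13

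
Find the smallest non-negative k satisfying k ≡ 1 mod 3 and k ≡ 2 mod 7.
M = 3 × 7 = 21. M₁ = 7, y₁ ≡ 1 mod 3. M₂ = 3, y₂ ≡ 5 mod 7. k = 1×7×1 + 2×3×5 ≡ 16 mod 21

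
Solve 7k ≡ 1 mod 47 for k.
Since 47 is prime, by Fermat 7^(-1) ≡ 7^{45} ≡ 27 mod 47. Verify: 7 × 27 = 189 ≡ 1 mod 47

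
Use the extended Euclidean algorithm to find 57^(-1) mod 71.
Extended GCD: 57(5) + 71(-4) = 1. So 57^(-1) ≡ 5 (mod 71). Verify: 57 × 5 = 285 ≡ 1 (mod 71)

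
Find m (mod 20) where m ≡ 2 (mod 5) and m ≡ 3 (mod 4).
M = 5 × 4 = 20. M₁ = 4, y₁ ≡ 4 (mod 5). M₂ = 5, y₂ ≡ 1 (mod 4). m = 2×4×4 + 3×5×1 ≡ 7 (mod 20)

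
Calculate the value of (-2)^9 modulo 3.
Using Fermat: (-2)^{2} ≡ 1 mod 3. 9 ≡ 1 mod 2. So (-2)^{9} ≡ (-2)^{1} ≡ 1 mod 3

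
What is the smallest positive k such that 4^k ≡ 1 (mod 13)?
Powers of 4 mod 13: 4^1≡4, 4^2≡3, 4^3≡12, 4^4≡9, 4^5≡10, 4^6≡1. Order = 6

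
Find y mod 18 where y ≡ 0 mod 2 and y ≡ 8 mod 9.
M = 2 × 9 = 18. M₁ = 9, y₁ ≡ 1 mod 2. M₂ = 2, y₂ ≡ 5 mod 9. y = 0×9×1 + 8×2×5 ≡ 8 mod 18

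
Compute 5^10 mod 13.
By repeated squaring mod 13: 5^{1}≡5, 5^{2}≡12, 5^{4}≡1, 5^{8}≡1. Then 5^{10} = 5^{8+2} ≡ 1 × 12 ≡ 12 mod 13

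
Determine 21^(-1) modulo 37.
Since 37 is prime, by Fermat 21^(-1) ≡ 21^{35} ≡ 30 (mod 37). Verify: 21 × 30 = 630 ≡ 1 (mod 37)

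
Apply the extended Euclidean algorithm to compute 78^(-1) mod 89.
Extended GCD: 78(8) + 89(-7) = 1. So 78^(-1) ≡ 8 (mod 89). Verify: 78 × 8 = 624 ≡ 1 (mod 89)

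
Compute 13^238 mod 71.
Using Fermat: 13^{70} ≡ 1 (mod 71). 238 ≡ 28 (mod 70). So 13^{238} ≡ 13^{28} ≡ 57 (mod 71)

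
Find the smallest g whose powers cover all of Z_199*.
g = 3. For each prime q|198: 3^{99}≡198, 3^{66}≡106, 3^{18}≡125, none ≡ 1, so ord_199(3) = 198 and 3 is a primitive root.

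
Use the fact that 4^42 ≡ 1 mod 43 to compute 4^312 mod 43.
By Fermat: 4^{42} ≡ 1 mod 43. 312 ≡ 18 mod 42. So 4^{312} ≡ 4^{18} ≡ 41 mod 43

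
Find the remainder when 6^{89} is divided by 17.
By Fermat: 6^{16} ≡ 1 mod 17. 89 = 5×16 + 9. So 6^{89} ≡ 6^{9} ≡ 11 mod 17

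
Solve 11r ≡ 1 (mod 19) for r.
Since 19 is prime, by Fermat 11^(-1) ≡ 11^{17} ≡ 7 (mod 19). Verify: 11 × 7 = 77 ≡ 1 (mod 19)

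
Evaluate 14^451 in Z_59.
Using Fermat: 14^{58} ≡ 1 (mod 59). 451 ≡ 45 (mod 58). So 14^{451} ≡ 14^{45} ≡ 18 (mod 59)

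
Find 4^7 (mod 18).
By repeated squaring (mod 18): 4^{1}≡4, 4^{2}≡16, 4^{4}≡4. Then 4^{7} = 4^{4+2+1} ≡ 4 × 16 × 4 ≡ 4 (mod 18)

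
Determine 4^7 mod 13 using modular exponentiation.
By repeated squaring mod 13: 4^{1}≡4, 4^{2}≡3, 4^{4}≡9. Then 4^{7} = 4^{4+2+1} ≡ 9 × 3 × 4 ≡ 4 mod 13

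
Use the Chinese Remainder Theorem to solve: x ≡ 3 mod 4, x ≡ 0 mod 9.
M = 4 × 9 = 36. M₁ = 9, y₁ ≡ 1 mod 4. M₂ = 4, y₂ ≡ 7 mod 9. x = 3×9×1 + 0×4×7 ≡ 27 mod 36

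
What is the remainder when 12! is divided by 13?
By Wilson's theorem, (12)! ≡ -1 ≡ 12 mod 13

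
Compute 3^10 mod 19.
By repeated squaring mod 19: 3^{1}≡3, 3^{2}≡9, 3^{4}≡5, 3^{8}≡6. Then 3^{10} = 3^{8+2} ≡ 6 × 9 ≡ 16 mod 19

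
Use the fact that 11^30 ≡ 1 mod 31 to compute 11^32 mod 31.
By Fermat: 11^{30} ≡ 1 mod 31. So 11^{32} = 11^{30} · 11^{2} ≡ 11^{2} ≡ 28 mod 31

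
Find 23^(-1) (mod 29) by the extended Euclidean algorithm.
Extended GCD: 23(-5) + 29(4) = 1. So 23^(-1) ≡ -5 ≡ 24 (mod 29). Verify: 23 × 24 = 552 ≡ 1 (mod 29)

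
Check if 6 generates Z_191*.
6^{19} ≡ 1 (mod 191) and 19 < 190, so ord_191(6) = 19 ≠ 190 and 6 is not a primitive root.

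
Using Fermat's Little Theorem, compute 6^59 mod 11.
By Fermat: 6^{10} ≡ 1 (mod 11). 59 = 5×10 + 9. So 6^{59} ≡ 6^{9} ≡ 2 (mod 11)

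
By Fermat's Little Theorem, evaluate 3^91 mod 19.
By Fermat: 3^{18} ≡ 1 mod 19. 91 = 5×18 + 1. So 3^{91} ≡ 3^{1} ≡ 3 mod 19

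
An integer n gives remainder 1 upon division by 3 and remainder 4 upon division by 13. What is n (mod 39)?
M = 3 × 13 = 39. M₁ = 13, y₁ ≡ 1 (mod 3). M₂ = 3, y₂ ≡ 9 (mod 13). n = 1×13×1 + 4×3×9 ≡ 4 (mod 39)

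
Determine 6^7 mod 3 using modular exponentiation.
By repeated squaring mod 3: 6^{1}≡0, 6^{2}≡0, 6^{4}≡0. Then 6^{7} = 6^{4+2+1} ≡ 0 × 0 × 0 ≡ 0 mod 3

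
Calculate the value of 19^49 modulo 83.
By repeated squaring mod 83: 19^{1}≡19, 19^{2}≡29, 19^{4}≡11, 19^{8}≡38, 19^{16}≡33, 19^{32}≡10. Then 19^{49} = 19^{32+16+1} ≡ 10 × 33 × 19 ≡ 45 mod 83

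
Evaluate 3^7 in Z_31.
By repeated squaring (mod 31): 3^{1}≡3, 3^{2}≡9, 3^{4}≡19. Then 3^{7} = 3^{4+2+1} ≡ 19 × 9 × 3 ≡ 17 (mod 31)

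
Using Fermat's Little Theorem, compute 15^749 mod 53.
By Fermat: 15^{52} ≡ 1 (mod 53). 749 ≡ 21 (mod 52). So 15^{749} ≡ 15^{21} ≡ 47 (mod 53)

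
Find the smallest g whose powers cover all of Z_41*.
g = 6. For each prime q|40: 6^{20}≡40, 6^{8}≡10, none ≡ 1, so ord_41(6) = 40 and 6 is a primitive root.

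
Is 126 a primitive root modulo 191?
ord_191(126) divides 190. For each prime q|190: 126^{95}≡190, 126^{38}≡184, 126^{10}≡25, none ≡ 1. So 126 has order 190 and is a primitive root mod 191.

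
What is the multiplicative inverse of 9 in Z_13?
Since 13 is prime, by Fermat 9^(-1) ≡ 9^{11} ≡ 3 mod 13. Verify: 9 × 3 = 27 ≡ 1 mod 13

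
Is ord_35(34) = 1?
Powers of 34 mod 35: 34^1≡34, 34^2≡1. 34^1≡34≢1, so ord ≠ 1. No, the actual order is 2.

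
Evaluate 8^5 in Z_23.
By repeated squaring mod 23: 8^{1}≡8, 8^{2}≡18, 8^{4}≡2. Then 8^{5} = 8^{4+1} ≡ 2 × 8 ≡ 16 mod 23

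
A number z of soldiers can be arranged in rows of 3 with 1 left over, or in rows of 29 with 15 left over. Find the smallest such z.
M = 3 × 29 = 87. M₁ = 29, y₁ ≡ 2 mod 3. M₂ = 3, y₂ ≡ 10 mod 29. z = 1×29×2 + 15×3×10 ≡ 73 mod 87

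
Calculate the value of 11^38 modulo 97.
By repeated squaring (mod 97): 11^{1}≡11, 11^{2}≡24, 11^{4}≡91, 11^{8}≡36, 11^{16}≡35, 11^{32}≡61. Then 11^{38} = 11^{32+4+2} ≡ 61 × 91 × 24 ≡ 43 (mod 97)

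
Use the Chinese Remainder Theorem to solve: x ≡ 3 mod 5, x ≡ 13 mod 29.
M = 5 × 29 = 145. M₁ = 29, y₁ ≡ 4 mod 5. M₂ = 5, y₂ ≡ 6 mod 29. x = 3×29×4 + 13×5×6 ≡ 13 mod 145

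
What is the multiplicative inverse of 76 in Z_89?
Since 89 is prime, by Fermat 76^(-1) ≡ 76^{87} ≡ 41 (mod 89). Verify: 76 × 41 = 3116 ≡ 1 (mod 89)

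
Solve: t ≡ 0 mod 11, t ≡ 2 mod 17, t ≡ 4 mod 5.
M = 11 × 17 × 5 = 935. M₁ = 85, y₁ ≡ 7 mod 11. M₂ = 55, y₂ ≡ 13 mod 17. M₃ = 187, y₃ ≡ 3 mod 5. t = 0×85×7 + 2×55×13 + 4×187×3 ≡ 869 mod 935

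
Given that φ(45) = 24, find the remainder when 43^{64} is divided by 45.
By Euler: 43^{24} ≡ 1 (mod 45) since gcd(43, 45) = 1. 64 = 2×24 + 16. So 43^{64} ≡ 43^{16} ≡ 16 (mod 45)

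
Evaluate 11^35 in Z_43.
By repeated squaring (mod 43): 11^{1}≡11, 11^{2}≡35, 11^{4}≡21, 11^{8}≡11, 11^{16}≡35, 11^{32}≡21. Then 11^{35} = 11^{32+2+1} ≡ 21 × 35 × 11 ≡ 1 (mod 43)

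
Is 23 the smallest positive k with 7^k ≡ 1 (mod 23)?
Powers of 7 mod 23: 7^1≡7, 7^2≡3, 7^3≡21, 7^4≡9, 7^5≡17, 7^6≡4, 7^7≡5, 7^8≡12, 7^9≡15, 7^10≡13, 7^11≡22, 7^12≡16, 7^13≡20, 7^14≡2, 7^15≡14, 7^16≡6, 7^17≡19, 7^18≡18, 7^19≡11, 7^20≡8, 7^21≡10, 7^22≡1. Already 7^22≡1, so the order is 22 < 23. No, the actual order is 22.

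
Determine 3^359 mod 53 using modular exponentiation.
Using Fermat: 3^{52} ≡ 1 mod 53. 359 ≡ 47 mod 52. So 3^{359} ≡ 3^{47} ≡ 12 mod 53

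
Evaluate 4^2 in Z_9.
4^{2} = 16 ≡ 7 mod 9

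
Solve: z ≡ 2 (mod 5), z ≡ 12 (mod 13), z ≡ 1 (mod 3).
M = 5 × 13 × 3 = 195. M₁ = 39, y₁ ≡ 4 (mod 5). M₂ = 15, y₂ ≡ 7 (mod 13). M₃ = 65, y₃ ≡ 2 (mod 3). z = 2×39×4 + 12×15×7 + 1×65×2 ≡ 142 (mod 195)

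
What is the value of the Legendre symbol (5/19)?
(5/19) = 5^{9} mod 19 = 1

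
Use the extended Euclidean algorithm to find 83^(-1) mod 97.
Extended GCD: 83(-7) + 97(6) = 1. So 83^(-1) ≡ -7 ≡ 90 (mod 97). Verify: 83 × 90 = 7470 ≡ 1 (mod 97)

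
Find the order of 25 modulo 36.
Powers of 25 mod 36: 25^1≡25, 25^2≡13, 25^3≡1. ord_36(25) = 3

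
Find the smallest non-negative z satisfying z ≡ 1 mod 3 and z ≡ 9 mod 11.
M = 3 × 11 = 33. M₁ = 11, y₁ ≡ 2 mod 3. M₂ = 3, y₂ ≡ 4 mod 11. z = 1×11×2 + 9×3×4 ≡ 31 mod 33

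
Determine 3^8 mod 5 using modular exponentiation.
Using Fermat: 3^{4} ≡ 1 (mod 5). 8 ≡ 0 (mod 4). So 3^{8} ≡ 3^{0} ≡ 1 (mod 5)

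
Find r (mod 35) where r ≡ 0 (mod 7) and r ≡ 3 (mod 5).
M = 7 × 5 = 35. M₁ = 5, y₁ ≡ 3 (mod 7). M₂ = 7, y₂ ≡ 3 (mod 5). r = 0×5×3 + 3×7×3 ≡ 28 (mod 35)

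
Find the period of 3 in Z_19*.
Powers of 3 mod 19: 3^1≡3, 3^2≡9, 3^3≡8, 3^4≡5, 3^5≡15, 3^6≡7, 3^7≡2, 3^8≡6, 3^9≡18, 3^10≡16, 3^11≡10, 3^12≡11, 3^13≡14, 3^14≡4, 3^15≡12, 3^16≡17, 3^17≡13, 3^18≡1. Order = 18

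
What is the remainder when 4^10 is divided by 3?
Using Fermat: 4^{2} ≡ 1 mod 3. 10 ≡ 0 mod 2. So 4^{10} ≡ 4^{0} ≡ 1 mod 3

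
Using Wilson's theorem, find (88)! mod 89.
By Wilson's theorem, (88)! ≡ -1 ≡ 88 (mod 89)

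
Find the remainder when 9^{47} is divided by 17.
By Fermat: 9^{16} ≡ 1 mod 17. 47 = 2×16 + 15. So 9^{47} ≡ 9^{15} ≡ 2 mod 17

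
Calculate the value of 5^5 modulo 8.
By repeated squaring (mod 8): 5^{1}≡5, 5^{2}≡1, 5^{4}≡1. Then 5^{5} = 5^{4+1} ≡ 1 × 5 ≡ 5 (mod 8)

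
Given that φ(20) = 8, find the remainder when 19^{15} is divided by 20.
By Euler: 19^{8} ≡ 1 mod 20 since gcd(19, 20) = 1. 15 = 1×8 + 7. So 19^{15} ≡ 19^{7} ≡ 19 mod 20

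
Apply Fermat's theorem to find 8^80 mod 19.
By Fermat: 8^{18} ≡ 1 mod 19. 80 = 4×18 + 8. So 8^{80} ≡ 8^{8} ≡ 7 mod 19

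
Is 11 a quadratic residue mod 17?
By Euler's criterion: 11^{8} ≡ 16 mod 17. Since this equals -1 (≡ 16), 11 is not a QR.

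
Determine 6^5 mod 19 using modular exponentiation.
By repeated squaring mod 19: 6^{1}≡6, 6^{2}≡17, 6^{4}≡4. Then 6^{5} = 6^{4+1} ≡ 4 × 6 ≡ 5 mod 19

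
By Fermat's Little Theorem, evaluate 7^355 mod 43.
By Fermat: 7^{42} ≡ 1 (mod 43). 355 ≡ 19 (mod 42). So 7^{355} ≡ 7^{19} ≡ 7 (mod 43)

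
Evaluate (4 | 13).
(4/13) = 4^{6} mod 13 = 1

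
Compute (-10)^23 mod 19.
Using Fermat: (-10)^{18} ≡ 1 (mod 19). 23 ≡ 5 (mod 18). So (-10)^{23} ≡ (-10)^{5} ≡ 16 (mod 19)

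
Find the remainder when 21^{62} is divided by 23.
By Fermat: 21^{22} ≡ 1 (mod 23). 62 = 2×22 + 18. So 21^{62} ≡ 21^{18} ≡ 13 (mod 23)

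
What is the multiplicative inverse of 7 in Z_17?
Since 17 is prime, by Fermat 7^(-1) ≡ 7^{15} ≡ 5 (mod 17). Verify: 7 × 5 = 35 ≡ 1 (mod 17)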